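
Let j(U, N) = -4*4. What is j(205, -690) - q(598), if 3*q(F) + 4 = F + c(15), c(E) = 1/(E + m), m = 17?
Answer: -20545/96 ≈ -214.01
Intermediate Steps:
j(U, N) = -16
c(E) = 1/(17 + E) (c(E) = 1/(E + 17) = 1/(17 + E))
q(F) = -127/96 + F/3 (q(F) = -4/3 + (F + 1/(17 + 15))/3 = -4/3 + (F + 1/32)/3 = -4/3 + (1/32 + F)/3 = -4/3 + (1/96 + F/3) = -127/96 + F/3)
j(205, -690) - q(598) = -16 - (-127/96 + (⅓)*598) = -16 - (-127/96 + 598/3) = -16 - 1*19009/96 = -16 - 19009/96 = -20545/96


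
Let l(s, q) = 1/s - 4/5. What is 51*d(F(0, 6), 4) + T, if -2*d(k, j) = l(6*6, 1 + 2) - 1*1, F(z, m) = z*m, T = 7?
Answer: 6263/120 ≈ 52.192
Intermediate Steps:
l(s, q) = -⅘ + 1/s (l(s, q) = 1/s - 4*⅕ = 1/s - ⅘ = -⅘ + 1/s)
F(z, m) = m*z
d(k, j) = 319/360 (d(k, j) = -((-⅘ + 1/(6*6)) - 1*1)/2 = -((-⅘ + 1/36) - 1)/2 = -(-139/180 - 1)/2 = -½*(-319/180) = 319/360)
51*d(F(0, 6), 4) + T = 51*(319/360) + 7 = 5423/120 + 7 = 6263/120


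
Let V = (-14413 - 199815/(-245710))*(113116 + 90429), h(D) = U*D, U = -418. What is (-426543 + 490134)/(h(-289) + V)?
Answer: -1041662974/48051174668117 ≈ -2.1678e-5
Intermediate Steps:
h(D) = -418*D
V = -144159460456235/49142 (V = (-14413 - 199815*(-1/245710))*203545 = (-14413 + 39963/49142)*203545 = -708243683/49142*203545 = -144159460456235/49142 ≈ -2.9335e+9)
(-426543 + 490134)/(h(-289) + V) = (-426543 + 490134)/(-418*(-289) - 144159460456235/49142) = 63591/(120802 - 144159460456235/49142) = 63591/(-144153524004351/49142) = 63591*(-49142/144153524004351) = -1041662974/48051174668117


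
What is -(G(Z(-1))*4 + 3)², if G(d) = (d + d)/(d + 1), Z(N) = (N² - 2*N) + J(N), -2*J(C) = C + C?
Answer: -2209/25 ≈ -88.360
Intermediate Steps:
J(C) = -C (J(C) = -(C + C)/2 = -C)
Z(N) = N² - 3*N (Z(N) = (N² - 2*N) - N = N² - 3*N)
G(d) = 2*d/(1 + d) (G(d) = (2*d)/(1 + d) = 2*d/(1 + d))
-(G(Z(-1))*4 + 3)² = -((2*(-(-3 - 1))/(1 - (-3 - 1)))*4 + 3)² = -((2*(-1*(-4))/(1 - 1*(-4)))*4 + 3)² = -((2*4/(1 + 4))*4 + 3)² = -((2*4/5)*4 + 3)² = -((2*4*(⅕))*4 + 3)² = -((8/5)*4 + 3)² = -(32/5 + 3)² = -(47/5)² = -1*2209/25 = -2209/25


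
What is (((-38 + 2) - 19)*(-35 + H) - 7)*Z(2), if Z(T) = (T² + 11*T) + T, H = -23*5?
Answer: 230804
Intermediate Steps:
H = -115
Z(T) = T² + 12*T
(((-38 + 2) - 19)*(-35 + H) - 7)*Z(2) = (((-38 + 2) - 19)*(-35 - 115) - 7)*(2*(12 + 2)) = ((-36 - 19)*(-150) - 7)*(2*14) = (-55*(-150) - 7)*28 = (8250 - 7)*28 = 8243*28 = 230804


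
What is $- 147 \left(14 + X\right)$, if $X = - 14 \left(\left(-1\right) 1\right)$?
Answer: $-4116$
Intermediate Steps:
$X = 14$ ($X = \left(-14\right) \left(-1\right) = 14$)
$- 147 \left(14 + X\right) = - 147 \left(14 + 14\right) = \left(-147\right) 28 = -4116$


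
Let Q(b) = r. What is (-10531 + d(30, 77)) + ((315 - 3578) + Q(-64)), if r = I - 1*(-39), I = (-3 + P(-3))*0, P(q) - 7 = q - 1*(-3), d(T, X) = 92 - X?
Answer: -13740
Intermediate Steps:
P(q) = 10 + q (P(q) = 7 + (q - 1*(-3)) = 7 + (q + 3) = 7 + (3 + q) = 10 + q)
I = 0 (I = (-3 + (10 - 3))*0 = (-3 + 7)*0 = 4*0 = 0)
r = 39 (r = 0 - 1*(-39) = 0 + 39 = 39)
Q(b) = 39
(-10531 + d(30, 77)) + ((315 - 3578) + Q(-64)) = (-10531 + (92 - 1*77)) + ((315 - 3578) + 39) = (-10531 + (92 - 77)) + (-3263 + 39) = (-10531 + 15) - 3224 = -10516 - 3224 = -13740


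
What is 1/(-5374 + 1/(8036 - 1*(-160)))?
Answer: -8196/44045303 ≈ -0.00018608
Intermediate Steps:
1/(-5374 + 1/(8036 - 1*(-160))) = 1/(-5374 + 1/(8036 + 160)) = 1/(-5374 + 1/8196) = 1/(-44045303/8196) = -8196/44045303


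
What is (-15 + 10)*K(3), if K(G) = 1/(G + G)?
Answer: -⅚ ≈ -0.83333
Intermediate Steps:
K(G) = 1/(2*G)
(-15 + 10)*K(3) = (-15 + 10)*((½)/3) = -5/(2*3) = -5*⅙ = -⅚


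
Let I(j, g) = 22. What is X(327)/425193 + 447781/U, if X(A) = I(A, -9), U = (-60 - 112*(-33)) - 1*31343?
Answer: -190392737179/11780822451 ≈ -16.161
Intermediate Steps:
U = -27707 (U = (-60 + 3696) - 31343 = 3636 - 31343 = -27707)
X(A) = 22
X(327)/425193 + 447781/U = 22/425193 + 447781/(-27707) = 22*(1/425193) + 447781*(-1/27707) = 22/425193 - 447781/27707 = -190392737179/11780822451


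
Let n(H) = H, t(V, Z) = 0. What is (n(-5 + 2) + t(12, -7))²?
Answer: 9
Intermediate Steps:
(n(-5 + 2) + t(12, -7))² = ((-5 + 2) + 0)² = (-3 + 0)² = (-3)² = 9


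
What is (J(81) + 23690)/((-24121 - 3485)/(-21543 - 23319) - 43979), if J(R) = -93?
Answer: -176434769/328826382 ≈ -0.53656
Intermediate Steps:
(J(81) + 23690)/((-24121 - 3485)/(-21543 - 23319) - 43979) = (-93 + 23690)/((-24121 - 3485)/(-21543 - 23319) - 43979) = 23597/(-27606/(-44862) - 43979) = 23597/(-27606*(-1/44862) - 43979) = 23597/(4601/7477 - 43979) = 23597/(-328826382/7477) = 23597*(-7477/328826382) = -176434769/328826382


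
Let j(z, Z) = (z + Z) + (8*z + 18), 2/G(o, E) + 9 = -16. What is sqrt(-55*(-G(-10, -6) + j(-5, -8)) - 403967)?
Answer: 2*I*sqrt(2512790)/5 ≈ 634.07*I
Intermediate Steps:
G(o, E) = -2/25 (G(o, E) = 2/(-9 - 16) = 2/(-25) = 2*(-1/25) = -2/25)
j(z, Z) = 18 + Z + 9*z (j(z, Z) = (Z + z) + (18 + 8*z) = 18 + Z + 9*z)
sqrt(-55*(-G(-10, -6) + j(-5, -8)) - 403967) = sqrt(-55*(-1*(-2/25) + (18 - 8 + 9*(-5))) - 403967) = sqrt(-55*(2/25 + (18 - 8 - 45)) - 403967) = sqrt(-55*(2/25 - 35) - 403967) = sqrt(-55*(-873/25) - 403967) = sqrt(9603/5 - 403967) = sqrt(-2010232/5) = 2*I*sqrt(2512790)/5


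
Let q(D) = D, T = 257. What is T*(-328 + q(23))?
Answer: -78385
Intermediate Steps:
T*(-328 + q(23)) = 257*(-328 + 23) = 257*(-305) = -78385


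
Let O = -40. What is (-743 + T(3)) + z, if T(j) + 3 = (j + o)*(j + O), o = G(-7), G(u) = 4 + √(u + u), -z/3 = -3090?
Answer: 8265 - 37*I*√14 ≈ 8265.0 - 138.44*I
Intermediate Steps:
z = 9270 (z = -3*(-3090) = 9270)
G(u) = 4 + √2*√u (G(u) = 4 + √(2*u) = 4 + √2*√u)
o = 4 + I*√14 (o = 4 + √2*√(-7) = 4 + √2*(I*√7) = 4 + I*√14 ≈ 4.0 + 3.7417*I)
T(j) = -3 + (-40 + j)*(4 + j + I*√14) (T(j) = -3 + (j + (4 + I*√14))*(j - 40) = -3 + (4 + j + I*√14)*(-40 + j) = -3 + (-40 + j)*(4 + j + I*√14))
(-743 + T(3)) + z = (-743 + (-163 + 3² - 36*3 - 40*I*√14 + I*3*√14)) + 9270 = (-743 + (-163 + 9 - 108 - 40*I*√14 + 3*I*√14)) + 9270 = (-743 + (-262 - 37*I*√14)) + 9270 = (-1005 - 37*I*√14) + 9270 = 8265 - 37*I*√14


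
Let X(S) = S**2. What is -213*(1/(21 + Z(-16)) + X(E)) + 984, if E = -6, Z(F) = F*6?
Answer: -167029/25 ≈ -6681.2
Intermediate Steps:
Z(F) = 6*F
-213*(1/(21 + Z(-16)) + X(E)) + 984 = -213*(1/(21 + 6*(-16)) + (-6)**2) + 984 = -213*(1/(21 - 96) + 36) + 984 = -213*(1/(-75) + 36) + 984 = -213*(-1/75 + 36) + 984 = -213*2699/75 + 984 = -191629/25 + 984 = -167029/25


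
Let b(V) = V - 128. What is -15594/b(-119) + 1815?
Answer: 463899/247 ≈ 1878.1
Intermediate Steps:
b(V) = -128 + V
-15594/b(-119) + 1815 = -15594/(-128 - 119) + 1815 = -15594/(-247) + 1815 = -15594*(-1/247) + 1815 = 15594/247 + 1815 = 463899/247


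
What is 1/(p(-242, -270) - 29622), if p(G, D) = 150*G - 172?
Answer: -1/66094 ≈ -1.5130e-5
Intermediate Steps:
p(G, D) = -172 + 150*G
1/(p(-242, -270) - 29622) = 1/((-172 + 150*(-242)) - 29622) = 1/((-172 - 36300) - 29622) = 1/(-36472 - 29622) = 1/(-66094) = -1/66094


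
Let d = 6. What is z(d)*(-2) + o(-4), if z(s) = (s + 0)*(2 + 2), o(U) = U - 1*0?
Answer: -52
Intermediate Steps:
o(U) = U (o(U) = U + 0 = U)
z(s) = 4*s (z(s) = s*4 = 4*s)
z(d)*(-2) + o(-4) = (4*6)*(-2) - 4 = 24*(-2) - 4 = -48 - 4 = -52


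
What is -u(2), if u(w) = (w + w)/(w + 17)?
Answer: -4/19 ≈ -0.21053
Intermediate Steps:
u(w) = 2*w/(17 + w) (u(w) = (2*w)/(17 + w) = 2*w/(17 + w))
-u(2) = -2*2/(17 + 2) = -2*2/19 = -1*4/19 = -4/19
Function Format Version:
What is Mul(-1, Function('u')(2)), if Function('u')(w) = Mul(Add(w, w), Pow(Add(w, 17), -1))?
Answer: Rational(-4, 19) ≈ -0.21053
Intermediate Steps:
Function('u')(w) = Mul(2, w, Pow(Add(17, w), -1)) (Function('u')(w) = Mul(Mul(2, w), Pow(Add(17, w), -1)) = Mul(2, w, Pow(Add(17, w), -1)))
Mul(-1, Function('u')(2)) = Mul(-1, Mul(2, 2, Pow(Add(17, 2), -1))) = Mul(-1, Mul(2, 2, Pow(19, -1))) = Mul(-1, Mul(2, 2, Rational(1, 19))) = Mul(-1, Rational(4, 19)) = Rational(-4, 19)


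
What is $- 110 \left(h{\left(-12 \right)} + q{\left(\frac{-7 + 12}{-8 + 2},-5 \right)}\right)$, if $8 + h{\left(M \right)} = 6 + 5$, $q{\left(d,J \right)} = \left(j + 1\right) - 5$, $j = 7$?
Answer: $-660$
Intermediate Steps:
$q{\left(d,J \right)} = 3$ ($q{\left(d,J \right)} = \left(7 + 1\right) - 5 = 8 - 5 = 3$)
$h{\left(M \right)} = 3$ ($h{\left(M \right)} = -8 + \left(6 + 5\right) = -8 + 11 = 3$)
$- 110 \left(h{\left(-12 \right)} + q{\left(\frac{-7 + 12}{-8 + 2},-5 \right)}\right) = - 110 \left(3 + 3\right) = \left(-110\right) 6 = -660$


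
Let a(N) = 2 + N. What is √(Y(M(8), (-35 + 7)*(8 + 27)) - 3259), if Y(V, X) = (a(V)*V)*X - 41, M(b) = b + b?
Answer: 2*I*√71385 ≈ 534.36*I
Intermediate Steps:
M(b) = 2*b
Y(V, X) = -41 + V*X*(2 + V) (Y(V, X) = ((2 + V)*V)*X - 41 = (V*(2 + V))*X - 41 = V*X*(2 + V) - 41 = -41 + V*X*(2 + V))
√(Y(M(8), (-35 + 7)*(8 + 27)) - 3259) = √((-41 + (2*8)*((-35 + 7)*(8 + 27))*(2 + 2*8)) - 3259) = √((-41 + 16*(-28*35)*(2 + 16)) - 3259) = √((-41 + 16*(-980)*18) - 3259) = √((-41 - 282240) - 3259) = √(-282281 - 3259) = √(-285540) = 2*I*√71385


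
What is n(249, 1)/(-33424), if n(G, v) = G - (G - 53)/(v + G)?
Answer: -31027/4178000 ≈ -0.0074263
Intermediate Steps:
n(G, v) = G - (-53 + G)/(G + v)
n(249, 1)/(-33424) = ((53 + 249**2 - 1*249 + 249*1)/(249 + 1))/(-33424) = ((53 + 62001 - 249 + 249)/250)*(-1/33424) = ((1/250)*62054)*(-1/33424) = (31027/125)*(-1/33424) = -31027/4178000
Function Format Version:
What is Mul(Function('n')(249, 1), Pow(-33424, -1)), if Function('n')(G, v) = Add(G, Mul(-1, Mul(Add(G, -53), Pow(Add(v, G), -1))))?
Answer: Rational(-31027, 4178000) ≈ -0.0074263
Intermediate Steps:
Function('n')(G, v) = Add(G, Mul(-1, Pow(Add(G, v), -1), Add(-53, G))) (Function('n')(G, v) = Add(G, Mul(-1, Mul(Add(-53, G), Pow(Add(G, v), -1)))) = Add(G, Mul(-1, Mul(Pow(Add(G, v), -1), Add(-53, G)))) = Add(G, Mul(-1, Pow(Add(G, v), -1), Add(-53, G))))
Mul(Function('n')(249, 1), Pow(-33424, -1)) = Mul(Mul(Pow(Add(249, 1), -1), Add(53, Pow(249, 2), Mul(-1, 249), Mul(249, 1))), Pow(-33424, -1)) = Mul(Mul(Pow(250, -1), Add(53, 62001, -249, 249)), Rational(-1, 33424)) = Mul(Mul(Rational(1, 250), 62054), Rational(-1, 33424)) = Mul(Rational(31027, 125), Rational(-1, 33424)) = Rational(-31027, 4178000)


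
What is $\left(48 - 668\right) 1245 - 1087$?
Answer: $-772987$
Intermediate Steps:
$\left(48 - 668\right) 1245 - 1087 = \left(-620\right) 1245 - 1087 = -771900 - 1087 = -772987$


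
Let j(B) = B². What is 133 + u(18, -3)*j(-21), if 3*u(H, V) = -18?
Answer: -2513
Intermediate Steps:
u(H, V) = -6 (u(H, V) = (⅓)*(-18) = -6)
133 + u(18, -3)*j(-21) = 133 - 6*(-21)² = 133 - 6*441 = 133 - 2646 = -2513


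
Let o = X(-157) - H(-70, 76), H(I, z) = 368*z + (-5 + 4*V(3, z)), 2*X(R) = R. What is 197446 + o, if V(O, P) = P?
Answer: 338201/2 ≈ 1.6910e+5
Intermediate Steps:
X(R) = R/2
H(I, z) = -5 + 372*z (H(I, z) = 368*z + (-5 + 4*z) = -5 + 372*z)
o = -56691/2 (o = (½)*(-157) - (-5 + 372*76) = -157/2 - (-5 + 28272) = -157/2 - 1*28267 = -157/2 - 28267 = -56691/2 ≈ -28346.)
197446 + o = 197446 - 56691/2 = 338201/2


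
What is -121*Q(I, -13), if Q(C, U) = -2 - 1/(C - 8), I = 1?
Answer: 1573/7 ≈ 224.71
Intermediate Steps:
Q(C, U) = -2 - 1/(-8 + C)
-121*Q(I, -13) = -121*(15 - 2*1)/(-8 + 1) = -121*(15 - 2)/(-7) = -(-121)*13/7 = -121*(-13/7) = 1573/7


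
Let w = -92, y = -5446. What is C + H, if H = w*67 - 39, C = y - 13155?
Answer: -24804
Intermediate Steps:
C = -18601 (C = -5446 - 13155 = -18601)
H = -6203 (H = -92*67 - 39 = -6164 - 39 = -6203)
C + H = -18601 - 6203 = -24804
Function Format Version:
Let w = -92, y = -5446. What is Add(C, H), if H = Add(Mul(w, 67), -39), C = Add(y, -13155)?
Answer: -24804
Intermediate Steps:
C = -18601 (C = Add(-5446, -13155) = -18601)
H = -6203 (H = Add(Mul(-92, 67), -39) = Add(-6164, -39) = -6203)
Add(C, H) = Add(-18601, -6203) = -24804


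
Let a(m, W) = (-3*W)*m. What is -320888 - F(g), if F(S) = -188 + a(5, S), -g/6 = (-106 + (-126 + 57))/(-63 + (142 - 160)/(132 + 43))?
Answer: -393805150/1227 ≈ -3.2095e+5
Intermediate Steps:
a(m, W) = -3*W*m
g = -61250/3681 (g = -6*(-106 + (-126 + 57))/(-63 + (142 - 160)/(132 + 43)) = -6*(-106 - 69)/(-63 - 18/175) = -(-1050)/(-63 - 18*1/175) = -(-1050)/(-63 - 18/175) = -(-1050)/(-11043/175) = -(-1050)*(-175)/11043 = -6*30625/11043 = -61250/3681 ≈ -16.639)
F(S) = -188 - 15*S (F(S) = -188 - 3*S*5 = -188 - 15*S)
-320888 - F(g) = -320888 - (-188 - 15*(-61250/3681)) = -320888 - (-188 + 306250/1227) = -320888 - 1*75574/1227 = -320888 - 75574/1227 = -393805150/1227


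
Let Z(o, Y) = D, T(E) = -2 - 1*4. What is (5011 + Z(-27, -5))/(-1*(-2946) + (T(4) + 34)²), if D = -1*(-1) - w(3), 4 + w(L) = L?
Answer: 5013/3730 ≈ 1.3440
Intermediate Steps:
w(L) = -4 + L
T(E) = -6 (T(E) = -2 - 4 = -6)
D = 2 (D = -1*(-1) - (-4 + 3) = 1 - 1*(-1) = 1 + 1 = 2)
Z(o, Y) = 2
(5011 + Z(-27, -5))/(-1*(-2946) + (T(4) + 34)²) = (5011 + 2)/(-1*(-2946) + (-6 + 34)²) = 5013/(2946 + 28²) = 5013/(2946 + 784) = 5013/3730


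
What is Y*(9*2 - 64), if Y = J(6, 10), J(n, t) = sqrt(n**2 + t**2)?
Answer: -92*sqrt(34) ≈ -536.45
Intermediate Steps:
Y = 2*sqrt(34) (Y = sqrt(6**2 + 10**2) = sqrt(36 + 100) = sqrt(136) = 2*sqrt(34) ≈ 11.662)
Y*(9*2 - 64) = (2*sqrt(34))*(9*2 - 64) = (2*sqrt(34))*(18 - 64) = (2*sqrt(34))*(-46) = -92*sqrt(34)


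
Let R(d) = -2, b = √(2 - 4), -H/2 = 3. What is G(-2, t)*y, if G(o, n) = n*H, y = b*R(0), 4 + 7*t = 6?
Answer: 24*I*√2/7 ≈ 4.8487*I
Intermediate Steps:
H = -6 (H = -2*3 = -6)
b = I*√2 (b = √(-2) = I*√2 ≈ 1.4142*I)
t = 2/7 (t = -4/7 + (⅐)*6 = -4/7 + 6/7 = 2/7 ≈ 0.28571)
y = -2*I*√2 (y = (I*√2)*(-2) = -2*I*√2 ≈ -2.8284*I)
G(o, n) = -6*n (G(o, n) = n*(-6) = -6*n)
G(-2, t)*y = (-6*2/7)*(-2*I*√2) = -(-24)*I*√2/7 = 24*I*√2/7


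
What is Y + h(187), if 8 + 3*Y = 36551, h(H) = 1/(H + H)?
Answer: 4555695/374 ≈ 12181.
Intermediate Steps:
h(H) = 1/(2*H)
Y = 12181 (Y = -8/3 + (1/3)*36551 = -8/3 + 36551/3 = 12181)
Y + h(187) = 12181 + (1/2)/187 = 12181 + (1/2)*(1/187) = 12181 + 1/374 = 4555695/374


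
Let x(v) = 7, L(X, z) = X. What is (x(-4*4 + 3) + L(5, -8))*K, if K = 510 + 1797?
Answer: 27684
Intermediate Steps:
K = 2307
(x(-4*4 + 3) + L(5, -8))*K = (7 + 5)*2307 = 12*2307 = 27684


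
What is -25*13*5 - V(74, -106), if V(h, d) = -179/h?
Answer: -120071/74 ≈ -1622.6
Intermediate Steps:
-25*13*5 - V(74, -106) = -25*13*5 - (-179)/74 = -325*5 - (-179)/74 = -1625 - 1*(-179/74) = -1625 + 179/74 = -120071/74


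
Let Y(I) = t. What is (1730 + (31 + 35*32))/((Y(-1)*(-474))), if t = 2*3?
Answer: -2881/2844 ≈ -1.0130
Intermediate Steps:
t = 6
Y(I) = 6
(1730 + (31 + 35*32))/((Y(-1)*(-474))) = (1730 + (31 + 35*32))/((6*(-474))) = (1730 + (31 + 1120))/(-2844) = (1730 + 1151)*(-1/2844) = 2881*(-1/2844) = -2881/2844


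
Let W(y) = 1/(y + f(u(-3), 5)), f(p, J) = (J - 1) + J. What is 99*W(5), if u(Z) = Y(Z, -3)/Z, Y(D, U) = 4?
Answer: 99/14 ≈ 7.0714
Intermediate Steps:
u(Z) = 4/Z
f(p, J) = -1 + 2*J (f(p, J) = (-1 + J) + J = -1 + 2*J)
W(y) = 1/(9 + y) (W(y) = 1/(y + (-1 + 2*5)) = 1/(y + (-1 + 10)) = 1/(y + 9) = 1/(9 + y))
99*W(5) = 99/(9 + 5) = 99/14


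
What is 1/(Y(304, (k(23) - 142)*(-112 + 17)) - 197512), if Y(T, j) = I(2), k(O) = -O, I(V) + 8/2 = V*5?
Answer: -1/197506 ≈ -5.0631e-6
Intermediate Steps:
I(V) = -4 + 5*V (I(V) = -4 + V*5 = -4 + 5*V)
Y(T, j) = 6 (Y(T, j) = -4 + 5*2 = -4 + 10 = 6)
1/(Y(304, (k(23) - 142)*(-112 + 17)) - 197512) = 1/(6 - 197512) = 1/(-197506) = -1/197506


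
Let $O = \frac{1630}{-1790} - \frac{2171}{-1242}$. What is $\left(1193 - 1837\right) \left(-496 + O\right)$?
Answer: $\frac{1541169910}{4833} \approx 3.1888 \cdot 10^{5}$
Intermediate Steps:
$O = \frac{186163}{222318}$ ($O = 1630 \left(- \frac{1}{1790}\right) - - \frac{2171}{1242} = - \frac{163}{179} + \frac{2171}{1242} = \frac{186163}{222318} \approx 0.83737$)
$\left(1193 - 1837\right) \left(-496 + O\right) = \left(1193 - 1837\right) \left(-496 + \frac{186163}{222318}\right) = \left(-644\right) \left(- \frac{110083565}{222318}\right) = \frac{1541169910}{4833}$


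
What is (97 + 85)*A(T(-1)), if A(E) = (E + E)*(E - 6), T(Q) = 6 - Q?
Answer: 2548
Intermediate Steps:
A(E) = 2*E*(-6 + E) (A(E) = (2*E)*(-6 + E) = 2*E*(-6 + E))
(97 + 85)*A(T(-1)) = (97 + 85)*(2*(6 - 1*(-1))*(-6 + (6 - 1*(-1)))) = 182*(2*(6 + 1)*(-6 + (6 + 1))) = 182*(2*7*(-6 + 7)) = 182*(2*7*1) = 182*14 = 2548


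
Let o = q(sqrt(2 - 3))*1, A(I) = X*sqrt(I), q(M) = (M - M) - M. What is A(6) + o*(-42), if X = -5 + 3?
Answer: -2*sqrt(6) + 42*I ≈ -4.899 + 42.0*I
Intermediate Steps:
q(M) = -M (q(M) = 0 - M = -M)
X = -2
A(I) = -2*sqrt(I)
o = -I (o = -sqrt(2 - 3)*1 = -sqrt(-1)*1 = -I*1 = -I ≈ -1.0*I)
A(6) + o*(-42) = -2*sqrt(6) - I*(-42) = -2*sqrt(6) + 42*I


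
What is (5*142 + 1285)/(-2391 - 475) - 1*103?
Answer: -297193/2866 ≈ -103.70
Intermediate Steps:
(5*142 + 1285)/(-2391 - 475) - 1*103 = (710 + 1285)/(-2866) - 103 = 1995*(-1/2866) - 103 = -1995/2866 - 103 = -297193/2866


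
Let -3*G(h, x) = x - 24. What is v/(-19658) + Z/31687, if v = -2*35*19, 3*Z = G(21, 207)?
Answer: 62615996/934354569 ≈ 0.067015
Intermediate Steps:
G(h, x) = 8 - x/3 (G(h, x) = -(x - 24)/3 = -(-24 + x)/3 = 8 - x/3)
Z = -61/3 (Z = (8 - ⅓*207)/3 = (8 - 69)/3 = (⅓)*(-61) = -61/3 ≈ -20.333)
v = -1330 (v = -70*19 = -1330)
v/(-19658) + Z/31687 = -1330/(-19658) - 61/3/31687 = -1330*(-1/19658) - 61/3*1/31687 = 665/9829 - 61/95061 = 62615996/934354569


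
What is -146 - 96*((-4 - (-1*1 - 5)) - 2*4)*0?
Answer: -146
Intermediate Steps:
-146 - 96*((-4 - (-1*1 - 5)) - 2*4)*0 = -146 - 96*((-4 - (-1 - 5)) - 8)*0 = -146 - 96*((-4 - 1*(-6)) - 8)*0 = -146 - 96*((-4 + 6) - 8)*0 = -146 - 96*(2 - 8)*0 = -146 - (-576)*0 = -146 - 96*0 = -146 + 0 = -146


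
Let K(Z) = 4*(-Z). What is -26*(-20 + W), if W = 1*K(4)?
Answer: 936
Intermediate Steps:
K(Z) = -4*Z
W = -16 (W = 1*(-4*4) = 1*(-16) = -16)
-26*(-20 + W) = -26*(-20 - 16) = -26*(-36) = 936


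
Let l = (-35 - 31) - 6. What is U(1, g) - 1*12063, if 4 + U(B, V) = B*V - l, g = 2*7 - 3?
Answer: -11984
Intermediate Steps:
g = 11 (g = 14 - 3 = 11)
l = -72 (l = -66 - 6 = -72)
U(B, V) = 68 + B*V (U(B, V) = -4 + (B*V - 1*(-72)) = -4 + (B*V + 72) = -4 + (72 + B*V) = 68 + B*V)
U(1, g) - 1*12063 = (68 + 1*11) - 1*12063 = (68 + 11) - 12063 = 79 - 12063 = -11984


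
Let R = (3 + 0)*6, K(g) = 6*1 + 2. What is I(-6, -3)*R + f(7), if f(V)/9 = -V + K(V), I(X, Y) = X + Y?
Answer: -153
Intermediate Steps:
K(g) = 8 (K(g) = 6 + 2 = 8)
R = 18 (R = 3*6 = 18)
f(V) = 72 - 9*V (f(V) = 9*(-V + 8) = 9*(8 - V) = 72 - 9*V)
I(-6, -3)*R + f(7) = (-6 - 3)*18 + (72 - 9*7) = -9*18 + (72 - 63) = -162 + 9 = -153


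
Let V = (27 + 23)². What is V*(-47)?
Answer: -117500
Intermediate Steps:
V = 2500 (V = 50² = 2500)
V*(-47) = 2500*(-47) = -117500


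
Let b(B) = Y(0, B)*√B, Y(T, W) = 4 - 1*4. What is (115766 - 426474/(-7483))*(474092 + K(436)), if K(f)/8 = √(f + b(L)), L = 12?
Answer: 410897172965584/7483 + 13867255232*√109/7483 ≈ 5.4930e+10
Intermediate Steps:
Y(T, W) = 0 (Y(T, W) = 4 - 4 = 0)
b(B) = 0 (b(B) = 0*√B = 0)
K(f) = 8*√f (K(f) = 8*√(f + 0) = 8*√f)
(115766 - 426474/(-7483))*(474092 + K(436)) = (115766 - 426474/(-7483))*(474092 + 8*√436) = (115766 - 426474*(-1/7483))*(474092 + 8*(2*√109)) = (115766 + 426474/7483)*(474092 + 16*√109) = 866703452*(474092 + 16*√109)/7483 = 410897172965584/7483 + 13867255232*√109/7483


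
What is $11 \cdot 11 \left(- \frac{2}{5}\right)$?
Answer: $- \frac{242}{5} \approx -48.4$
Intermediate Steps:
$11 \cdot 11 \left(- \frac{2}{5}\right) = 121 \left(\left(-2\right) \frac{1}{5}\right) = 121 \left(- \frac{2}{5}\right) = - \frac{242}{5}$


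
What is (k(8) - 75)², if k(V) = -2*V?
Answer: 8281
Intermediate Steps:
(k(8) - 75)² = (-2*8 - 75)² = (-16 - 75)² = (-91)² = 8281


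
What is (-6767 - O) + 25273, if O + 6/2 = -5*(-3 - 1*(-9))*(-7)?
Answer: 18299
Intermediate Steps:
O = 207 (O = -3 - 5*(-3 - 1*(-9))*(-7) = -3 - 5*(-3 + 9)*(-7) = -3 - 5*6*(-7) = -3 - 30*(-7) = -3 + 210 = 207)
(-6767 - O) + 25273 = (-6767 - 1*207) + 25273 = (-6767 - 207) + 25273 = -6974 + 25273 = 18299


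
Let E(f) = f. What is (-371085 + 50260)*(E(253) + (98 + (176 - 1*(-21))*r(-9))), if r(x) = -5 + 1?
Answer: 140200525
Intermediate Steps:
r(x) = -4
(-371085 + 50260)*(E(253) + (98 + (176 - 1*(-21))*r(-9))) = (-371085 + 50260)*(253 + (98 + (176 - 1*(-21))*(-4))) = -320825*(253 + (98 + (176 + 21)*(-4))) = -320825*(253 + (98 + 197*(-4))) = -320825*(253 + (98 - 788)) = -320825*(253 - 690) = -320825*(-437) = 140200525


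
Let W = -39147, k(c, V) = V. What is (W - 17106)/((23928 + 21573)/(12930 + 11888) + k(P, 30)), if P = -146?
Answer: -27374254/15491 ≈ -1767.1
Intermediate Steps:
(W - 17106)/((23928 + 21573)/(12930 + 11888) + k(P, 30)) = (-39147 - 17106)/((23928 + 21573)/(12930 + 11888) + 30) = -56253/(45501/24818 + 30) = -56253/790041/24818 = -56253*24818/790041 = -27374254/15491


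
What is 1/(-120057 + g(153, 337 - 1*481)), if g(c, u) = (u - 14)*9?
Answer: -1/121479 ≈ -8.2319e-6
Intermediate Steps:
g(c, u) = -126 + 9*u (g(c, u) = (-14 + u)*9 = -126 + 9*u)
1/(-120057 + g(153, 337 - 1*481)) = 1/(-120057 + (-126 + 9*(337 - 1*481))) = 1/(-120057 + (-126 + 9*(337 - 481))) = 1/(-120057 + (-126 + 9*(-144))) = 1/(-120057 + (-126 - 1296)) = 1/(-120057 - 1422) = 1/(-121479) = -1/121479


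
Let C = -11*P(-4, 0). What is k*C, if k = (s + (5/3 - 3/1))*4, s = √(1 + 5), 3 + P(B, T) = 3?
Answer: 0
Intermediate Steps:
P(B, T) = 0 (P(B, T) = -3 + 3 = 0)
s = √6 ≈ 2.4495
k = -16/3 + 4*√6 (k = (√6 + (5/3 - 3/1))*4 = (√6 + (5*(⅓) - 3*1))*4 = (√6 + (5/3 - 3))*4 = (√6 - 4/3)*4 = (-4/3 + √6)*4 = -16/3 + 4*√6 ≈ 4.4646)
C = 0 (C = -11*0 = 0)
k*C = (-16/3 + 4*√6)*0 = 0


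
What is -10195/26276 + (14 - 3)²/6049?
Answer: -58490159/158943524 ≈ -0.36799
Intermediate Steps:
-10195/26276 + (14 - 3)²/6049 = -10195*1/26276 + 11²*(1/6049) = -10195/26276 + 121*(1/6049) = -10195/26276 + 121/6049 = -58490159/158943524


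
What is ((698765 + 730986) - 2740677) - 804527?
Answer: -2115453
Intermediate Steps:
((698765 + 730986) - 2740677) - 804527 = (1429751 - 2740677) - 804527 = -1310926 - 804527 = -2115453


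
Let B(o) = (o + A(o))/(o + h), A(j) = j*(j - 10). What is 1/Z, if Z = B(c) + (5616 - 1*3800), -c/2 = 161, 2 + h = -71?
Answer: 395/610738 ≈ 0.00064676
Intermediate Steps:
A(j) = j*(-10 + j)
h = -73 (h = -2 - 71 = -73)
c = -322 (c = -2*161 = -322)
B(o) = (o + o*(-10 + o))/(-73 + o) (B(o) = (o + o*(-10 + o))/(o - 73) = (o + o*(-10 + o))/(-73 + o))
Z = 610738/395 (Z = -322*(-9 - 322)/(-73 - 322) + (5616 - 1*3800) = -322*(-331)/(-395) + (5616 - 3800) = -322*(-1/395)*(-331) + 1816 = -106582/395 + 1816 = 610738/395 ≈ 1546.2)
1/Z = 1/(610738/395) = 395/610738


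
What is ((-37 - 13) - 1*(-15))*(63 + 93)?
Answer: -5460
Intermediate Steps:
((-37 - 13) - 1*(-15))*(63 + 93) = (-50 + 15)*156 = -35*156 = -5460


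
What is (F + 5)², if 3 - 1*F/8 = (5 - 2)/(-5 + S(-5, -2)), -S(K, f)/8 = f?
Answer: 87025/121 ≈ 719.21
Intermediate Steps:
S(K, f) = -8*f
F = 240/11 (F = 24 - 8*(5 - 2)/(-5 - 8*(-2)) = 24 - 24/(-5 + 16) = 24 - 24/11 = 240/11 ≈ 21.818)
(F + 5)² = (240/11 + 5)² = (295/11)² = 87025/121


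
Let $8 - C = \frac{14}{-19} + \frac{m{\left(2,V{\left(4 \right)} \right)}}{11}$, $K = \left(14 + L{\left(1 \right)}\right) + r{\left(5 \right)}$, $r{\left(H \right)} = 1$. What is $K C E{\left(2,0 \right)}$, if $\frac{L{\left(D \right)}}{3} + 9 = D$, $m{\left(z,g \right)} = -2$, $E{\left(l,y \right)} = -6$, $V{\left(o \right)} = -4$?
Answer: $\frac{100656}{209} \approx 481.61$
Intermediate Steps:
$L{\left(D \right)} = -27 + 3 D$
$K = -9$ ($K = \left(14 + \left(-27 + 3 \cdot 1\right)\right) + 1 = \left(14 + \left(-27 + 3\right)\right) + 1 = \left(14 - 24\right) + 1 = -10 + 1 = -9$)
$C = \frac{1864}{209}$ ($C = 8 - \left(\frac{14}{-19} - \frac{2}{11}\right) = 8 - \left(14 \left(- \frac{1}{19}\right) - \frac{2}{11}\right) = 8 - \left(- \frac{14}{19} - \frac{2}{11}\right) = 8 - - \frac{192}{209} = 8 + \frac{192}{209} = \frac{1864}{209} \approx 8.9187$)
$K C E{\left(2,0 \right)} = \left(-9\right) \frac{1864}{209} \left(-6\right) = \left(- \frac{16776}{209}\right) \left(-6\right) = \frac{100656}{209}$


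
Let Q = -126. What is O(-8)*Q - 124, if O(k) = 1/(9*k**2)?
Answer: -3975/32 ≈ -124.22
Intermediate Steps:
O(k) = 1/(9*k**2)
O(-8)*Q - 124 = ((1/9)/(-8)**2)*(-126) - 124 = ((1/9)*(1/64))*(-126) - 124 = (1/576)*(-126) - 124 = -7/32 - 124 = -3975/32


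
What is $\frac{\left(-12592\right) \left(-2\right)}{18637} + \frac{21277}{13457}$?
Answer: $\frac{735440537}{250798109} \approx 2.9324$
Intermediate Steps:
$\frac{\left(-12592\right) \left(-2\right)}{18637} + \frac{21277}{13457} = 25184 \cdot \frac{1}{18637} + 21277 \cdot \frac{1}{13457} = \frac{25184}{18637} + \frac{21277}{13457} = \frac{735440537}{250798109}$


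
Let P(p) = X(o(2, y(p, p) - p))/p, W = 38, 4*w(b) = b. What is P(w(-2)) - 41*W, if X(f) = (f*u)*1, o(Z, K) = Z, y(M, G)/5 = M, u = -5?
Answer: -1538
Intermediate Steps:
y(M, G) = 5*M
w(b) = b/4
X(f) = -5*f (X(f) = (f*(-5))*1 = -5*f*1 = -5*f)
P(p) = -10/p (P(p) = (-5*2)/p = -10/p)
P(w(-2)) - 41*W = -10/((¼)*(-2)) - 41*38 = -10/(-½) - 1558 = -10*(-2) - 1558 = 20 - 1558 = -1538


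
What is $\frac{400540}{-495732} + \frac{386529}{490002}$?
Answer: $- \frac{387550571}{20242472622} \approx -0.019145$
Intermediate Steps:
$\frac{400540}{-495732} + \frac{386529}{490002} = 400540 \left(- \frac{1}{495732}\right) + 386529 \cdot \frac{1}{490002} = - \frac{100135}{123933} + \frac{128843}{163334} = - \frac{387550571}{20242472622}$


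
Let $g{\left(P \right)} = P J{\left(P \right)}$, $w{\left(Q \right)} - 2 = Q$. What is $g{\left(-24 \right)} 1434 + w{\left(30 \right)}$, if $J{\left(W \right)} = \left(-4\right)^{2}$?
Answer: $-550624$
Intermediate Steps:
$J{\left(W \right)} = 16$
$w{\left(Q \right)} = 2 + Q$
$g{\left(P \right)} = 16 P$ ($g{\left(P \right)} = P 16 = 16 P$)
$g{\left(-24 \right)} 1434 + w{\left(30 \right)} = 16 \left(-24\right) 1434 + \left(2 + 30\right) = \left(-384\right) 1434 + 32 = -550656 + 32 = -550624$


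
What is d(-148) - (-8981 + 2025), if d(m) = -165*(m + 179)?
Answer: 1841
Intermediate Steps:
d(m) = -29535 - 165*m (d(m) = -165*(179 + m) = -29535 - 165*m)
d(-148) - (-8981 + 2025) = (-29535 - 165*(-148)) - (-8981 + 2025) = (-29535 + 24420) - 1*(-6956) = -5115 + 6956 = 1841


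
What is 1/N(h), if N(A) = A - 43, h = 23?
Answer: -1/20 ≈ -0.050000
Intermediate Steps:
N(A) = -43 + A
1/N(h) = 1/(-43 + 23) = 1/(-20) = -1/20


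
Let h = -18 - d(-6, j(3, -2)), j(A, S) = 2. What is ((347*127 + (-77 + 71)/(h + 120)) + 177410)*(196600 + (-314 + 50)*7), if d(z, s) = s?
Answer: 1078336663072/25 ≈ 4.3133e+10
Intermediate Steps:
h = -20 (h = -18 - 1*2 = -18 - 2 = -20)
((347*127 + (-77 + 71)/(h + 120)) + 177410)*(196600 + (-314 + 50)*7) = ((347*127 + (-77 + 71)/(-20 + 120)) + 177410)*(196600 + (-314 + 50)*7) = ((44069 - 6/100) + 177410)*(196600 - 264*7) = ((44069 - 6*1/100) + 177410)*(196600 - 1848) = ((44069 - 3/50) + 177410)*194752 = (2203447/50 + 177410)*194752 = (11073947/50)*194752 = 1078336663072/25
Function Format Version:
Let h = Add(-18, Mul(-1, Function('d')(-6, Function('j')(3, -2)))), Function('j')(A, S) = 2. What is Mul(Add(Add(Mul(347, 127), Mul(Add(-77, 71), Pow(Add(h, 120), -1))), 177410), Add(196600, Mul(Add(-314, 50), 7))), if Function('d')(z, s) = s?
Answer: Rational(1078336663072, 25) ≈ 4.3133e+10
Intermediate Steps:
h = -20 (h = Add(-18, Mul(-1, 2)) = Add(-18, -2) = -20)
Mul(Add(Add(Mul(347, 127), Mul(Add(-77, 71), Pow(Add(h, 120), -1))), 177410), Add(196600, Mul(Add(-314, 50), 7))) = Mul(Add(Add(Mul(347, 127), Mul(Add(-77, 71), Pow(Add(-20, 120), -1))), 177410), Add(196600, Mul(Add(-314, 50), 7))) = Mul(Add(Add(44069, Mul(-6, Pow(100, -1))), 177410), Add(196600, Mul(-264, 7))) = Mul(Add(Add(44069, Mul(-6, Rational(1, 100))), 177410), Add(196600, -1848)) = Mul(Add(Add(44069, Rational(-3, 50)), 177410), 194752) = Mul(Add(Rational(2203447, 50), 177410), 194752) = Mul(Rational(11073947, 50), 194752) = Rational(1078336663072, 25)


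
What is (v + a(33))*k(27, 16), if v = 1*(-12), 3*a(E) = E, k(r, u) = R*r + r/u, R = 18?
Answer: -7803/16 ≈ -487.69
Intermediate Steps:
k(r, u) = 18*r + r/u
a(E) = E/3
v = -12
(v + a(33))*k(27, 16) = (-12 + (⅓)*33)*(18*27 + 27/16) = (-12 + 11)*(486 + 27*(1/16)) = -(486 + 27/16) = -1*7803/16 = -7803/16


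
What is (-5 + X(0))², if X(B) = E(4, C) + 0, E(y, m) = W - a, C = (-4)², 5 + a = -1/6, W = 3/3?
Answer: 49/36 ≈ 1.3611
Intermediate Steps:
W = 1 (W = 3*(⅓) = 1)
a = -31/6 (a = -5 - 1/6 = -5 - 1*⅙ = -5 - ⅙ = -31/6 ≈ -5.1667)
C = 16
E(y, m) = 37/6 (E(y, m) = 1 - 1*(-31/6) = 1 + 31/6 = 37/6)
X(B) = 37/6 (X(B) = 37/6 + 0 = 37/6)
(-5 + X(0))² = (-5 + 37/6)² = (7/6)² = 49/36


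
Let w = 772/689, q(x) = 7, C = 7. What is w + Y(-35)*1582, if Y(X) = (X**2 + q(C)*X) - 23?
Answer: 1043128858/689 ≈ 1.5140e+6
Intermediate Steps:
Y(X) = -23 + X**2 + 7*X (Y(X) = (X**2 + 7*X) - 23 = -23 + X**2 + 7*X)
w = 772/689 (w = 772*(1/689) = 772/689 ≈ 1.1205)
w + Y(-35)*1582 = 772/689 + (-23 + (-35)**2 + 7*(-35))*1582 = 772/689 + (-23 + 1225 - 245)*1582 = 772/689 + 957*1582 = 772/689 + 1513974 = 1043128858/689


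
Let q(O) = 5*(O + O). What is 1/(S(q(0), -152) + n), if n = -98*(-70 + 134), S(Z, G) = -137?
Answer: -1/6409 ≈ -0.00015603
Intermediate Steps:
q(O) = 10*O (q(O) = 5*(2*O) = 10*O)
n = -6272 (n = -98*64 = -6272)
1/(S(q(0), -152) + n) = 1/(-137 - 6272) = 1/(-6409) = -1/6409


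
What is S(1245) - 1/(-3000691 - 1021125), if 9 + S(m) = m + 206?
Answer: 5799458673/4021816 ≈ 1442.0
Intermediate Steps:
S(m) = 197 + m (S(m) = -9 + (m + 206) = -9 + (206 + m) = 197 + m)
S(1245) - 1/(-3000691 - 1021125) = (197 + 1245) - 1/(-3000691 - 1021125) = 1442 - 1/(-4021816) = 1442 - 1*(-1/4021816) = 1442 + 1/4021816 = 5799458673/4021816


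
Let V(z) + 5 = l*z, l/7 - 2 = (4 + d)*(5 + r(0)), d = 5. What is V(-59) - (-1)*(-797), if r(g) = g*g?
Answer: -20213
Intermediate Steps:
r(g) = g²
l = 329 (l = 14 + 7*((4 + 5)*(5 + 0²)) = 14 + 7*(9*(5 + 0)) = 14 + 7*(9*5) = 14 + 7*45 = 14 + 315 = 329)
V(z) = -5 + 329*z
V(-59) - (-1)*(-797) = (-5 + 329*(-59)) - (-1)*(-797) = (-5 - 19411) - 1*797 = -19416 - 797 = -20213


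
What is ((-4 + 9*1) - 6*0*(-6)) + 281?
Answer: 286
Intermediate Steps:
((-4 + 9*1) - 6*0*(-6)) + 281 = ((-4 + 9) - 0*(-6)) + 281 = (5 - 1*0) + 281 = (5 + 0) + 281 = 5 + 281 = 286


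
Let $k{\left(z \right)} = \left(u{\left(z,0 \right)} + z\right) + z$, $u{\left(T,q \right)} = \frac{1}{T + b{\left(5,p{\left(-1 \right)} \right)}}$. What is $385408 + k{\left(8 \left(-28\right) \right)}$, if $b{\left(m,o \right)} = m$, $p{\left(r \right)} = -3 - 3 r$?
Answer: $\frac{84306239}{219} \approx 3.8496 \cdot 10^{5}$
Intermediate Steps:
$u{\left(T,q \right)} = \frac{1}{5 + T}$ ($u{\left(T,q \right)} = \frac{1}{T + 5} = \frac{1}{5 + T}$)
$k{\left(z \right)} = \frac{1}{5 + z} + 2 z$ ($k{\left(z \right)} = \left(\frac{1}{5 + z} + z\right) + z = \left(z + \frac{1}{5 + z}\right) + z = \frac{1}{5 + z} + 2 z$)
$385408 + k{\left(8 \left(-28\right) \right)} = 385408 + \frac{1 + 2 \cdot 8 \left(-28\right) \left(5 + 8 \left(-28\right)\right)}{5 + 8 \left(-28\right)} = 385408 + \frac{1 + 2 \left(-224\right) \left(5 - 224\right)}{5 - 224} = 385408 + \frac{1 + 2 \left(-224\right) \left(-219\right)}{-219} = 385408 - \frac{1 + 98112}{219} = 385408 - \frac{98113}{219} = \frac{84306239}{219}$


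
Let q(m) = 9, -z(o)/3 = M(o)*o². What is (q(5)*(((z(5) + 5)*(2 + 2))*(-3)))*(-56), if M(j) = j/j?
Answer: -423360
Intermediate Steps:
M(j) = 1
z(o) = -3*o²
(q(5)*(((z(5) + 5)*(2 + 2))*(-3)))*(-56) = (9*(((-3*5² + 5)*(2 + 2))*(-3)))*(-56) = (9*(((-3*25 + 5)*4)*(-3)))*(-56) = (9*(((-75 + 5)*4)*(-3)))*(-56) = (9*(-70*4*(-3)))*(-56) = (9*(-280*(-3)))*(-56) = (9*840)*(-56) = 7560*(-56) = -423360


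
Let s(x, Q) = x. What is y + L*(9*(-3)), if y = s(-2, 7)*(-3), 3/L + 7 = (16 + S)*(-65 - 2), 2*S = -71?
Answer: 15432/2599 ≈ 5.9377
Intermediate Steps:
S = -71/2 (S = (1/2)*(-71) = -71/2 ≈ -35.500)
L = 6/2599 (L = 3/(-7 + (16 - 71/2)*(-65 - 2)) = 3/(-7 - 39/2*(-67)) = 3/(-7 + 2613/2) = 3/(2599/2) = 3*(2/2599) = 6/2599 ≈ 0.0023086)
y = 6 (y = -2*(-3) = 6)
y + L*(9*(-3)) = 6 + 6*(9*(-3))/2599 = 6 + (6/2599)*(-27) = 6 - 162/2599 = 15432/2599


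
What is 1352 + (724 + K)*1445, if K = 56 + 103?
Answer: 1277287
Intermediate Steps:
K = 159
1352 + (724 + K)*1445 = 1352 + (724 + 159)*1445 = 1352 + 883*1445 = 1352 + 1275935 = 1277287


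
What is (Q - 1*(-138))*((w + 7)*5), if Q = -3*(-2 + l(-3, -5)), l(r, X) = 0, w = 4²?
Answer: 16560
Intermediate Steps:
w = 16
Q = 6 (Q = -3*(-2 + 0) = -3*(-2) = 6)
(Q - 1*(-138))*((w + 7)*5) = (6 - 1*(-138))*((16 + 7)*5) = (6 + 138)*(23*5) = 144*115 = 16560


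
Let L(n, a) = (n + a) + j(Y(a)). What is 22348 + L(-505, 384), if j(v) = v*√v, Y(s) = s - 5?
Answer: 22227 + 379*√379 ≈ 29605.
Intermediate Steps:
Y(s) = -5 + s
j(v) = v^(3/2)
L(n, a) = a + n + (-5 + a)^(3/2) (L(n, a) = (n + a) + (-5 + a)^(3/2) = (a + n) + (-5 + a)^(3/2) = a + n + (-5 + a)^(3/2))
22348 + L(-505, 384) = 22348 + (384 - 505 + (-5 + 384)^(3/2)) = 22348 + (384 - 505 + 379^(3/2)) = 22348 + (384 - 505 + 379*√379) = 22348 + (-121 + 379*√379) = 22227 + 379*√379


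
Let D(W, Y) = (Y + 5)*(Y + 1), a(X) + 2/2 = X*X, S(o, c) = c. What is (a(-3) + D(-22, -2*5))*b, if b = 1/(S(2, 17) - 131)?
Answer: -53/114 ≈ -0.46491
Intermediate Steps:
a(X) = -1 + X**2 (a(X) = -1 + X*X = -1 + X**2)
D(W, Y) = (1 + Y)*(5 + Y) (D(W, Y) = (5 + Y)*(1 + Y) = (1 + Y)*(5 + Y))
b = -1/114 (b = 1/(17 - 131) = 1/(-114) = -1/114 ≈ -0.0087719)
(a(-3) + D(-22, -2*5))*b = ((-1 + (-3)**2) + (5 + (-2*5)**2 + 6*(-2*5)))*(-1/114) = ((-1 + 9) + (5 + (-10)**2 + 6*(-10)))*(-1/114) = (8 + (5 + 100 - 60))*(-1/114) = (8 + 45)*(-1/114) = 53*(-1/114) = -53/114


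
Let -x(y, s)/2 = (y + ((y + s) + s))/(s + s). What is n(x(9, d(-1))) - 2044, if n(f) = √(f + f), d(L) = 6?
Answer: -2044 + I*√10 ≈ -2044.0 + 3.1623*I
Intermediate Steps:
x(y, s) = -(2*s + 2*y)/s (x(y, s) = -2*(y + ((y + s) + s))/(s + s) = -2*(y + ((s + y) + s))/(2*s) = -2*(y + (y + 2*s))*1/(2*s) = -2*(2*s + 2*y)*1/(2*s) = -(2*s + 2*y)/s)
n(f) = √2*√f (n(f) = √(2*f) = √2*√f)
n(x(9, d(-1))) - 2044 = √2*√(-2 - 2*9/6) - 2044 = √2*√(-2 - 2*9*⅙) - 2044 = √2*√(-2 - 3) - 2044 = √2*√(-5) - 2044 = √2*(I*√5) - 2044 = I*√10 - 2044 = -2044 + I*√10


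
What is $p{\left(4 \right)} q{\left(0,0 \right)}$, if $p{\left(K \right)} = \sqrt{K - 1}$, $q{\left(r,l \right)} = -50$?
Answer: $- 50 \sqrt{3} \approx -86.603$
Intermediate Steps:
$p{\left(K \right)} = \sqrt{-1 + K}$
$p{\left(4 \right)} q{\left(0,0 \right)} = \sqrt{-1 + 4} \left(-50\right) = \sqrt{3} \left(-50\right) = - 50 \sqrt{3}$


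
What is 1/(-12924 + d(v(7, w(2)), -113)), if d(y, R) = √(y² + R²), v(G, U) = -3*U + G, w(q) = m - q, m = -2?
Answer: -6462/83508323 - √13130/167016646 ≈ -7.8068e-5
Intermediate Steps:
w(q) = -2 - q
v(G, U) = G - 3*U
d(y, R) = √(R² + y²)
1/(-12924 + d(v(7, w(2)), -113)) = 1/(-12924 + √((-113)² + (7 - 3*(-2 - 1*2))²)) = 1/(-12924 + √(12769 + (7 - 3*(-2 - 2))²)) = 1/(-12924 + √(12769 + (7 - 3*(-4))²)) = 1/(-12924 + √(12769 + (7 + 12)²)) = 1/(-12924 + √(12769 + 19²)) = 1/(-12924 + √(12769 + 361)) = 1/(-12924 + √13130)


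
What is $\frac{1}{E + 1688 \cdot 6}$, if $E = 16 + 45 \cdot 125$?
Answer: $\frac{1}{15769} \approx 6.3416 \cdot 10^{-5}$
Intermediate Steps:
$E = 5641$ ($E = 16 + 5625 = 5641$)
$\frac{1}{E + 1688 \cdot 6} = \frac{1}{5641 + 1688 \cdot 6} = \frac{1}{5641 + 10128} = \frac{1}{15769}$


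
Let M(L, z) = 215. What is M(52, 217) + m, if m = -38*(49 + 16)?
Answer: -2255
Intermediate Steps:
m = -2470 (m = -38*65 = -2470)
M(52, 217) + m = 215 - 2470 = -2255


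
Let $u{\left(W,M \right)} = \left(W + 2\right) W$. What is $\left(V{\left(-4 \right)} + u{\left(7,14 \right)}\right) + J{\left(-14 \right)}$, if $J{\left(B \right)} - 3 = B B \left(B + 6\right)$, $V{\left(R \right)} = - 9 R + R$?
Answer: $-1470$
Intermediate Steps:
$u{\left(W,M \right)} = W \left(2 + W\right)$ ($u{\left(W,M \right)} = \left(2 + W\right) W = W \left(2 + W\right)$)
$V{\left(R \right)} = - 8 R$
$J{\left(B \right)} = 3 + B^{2} \left(6 + B\right)$ ($J{\left(B \right)} = 3 + B B \left(B + 6\right) = 3 + B B \left(6 + B\right) = 3 + B^{2} \left(6 + B\right)$)
$\left(V{\left(-4 \right)} + u{\left(7,14 \right)}\right) + J{\left(-14 \right)} = \left(\left(-8\right) \left(-4\right) + 7 \left(2 + 7\right)\right) + \left(3 + \left(-14\right)^{3} + 6 \left(-14\right)^{2}\right) = \left(32 + 7 \cdot 9\right) + \left(3 - 2744 + 6 \cdot 196\right) = \left(32 + 63\right) + \left(3 - 2744 + 1176\right) = 95 - 1565 = -1470$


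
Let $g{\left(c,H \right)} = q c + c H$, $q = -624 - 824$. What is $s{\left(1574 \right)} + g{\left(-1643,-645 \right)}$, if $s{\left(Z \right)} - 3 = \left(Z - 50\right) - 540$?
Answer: $3439786$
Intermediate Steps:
$q = -1448$ ($q = -624 - 824 = -1448$)
$s{\left(Z \right)} = -587 + Z$ ($s{\left(Z \right)} = 3 + \left(\left(Z - 50\right) - 540\right) = 3 + \left(\left(-50 + Z\right) - 540\right) = 3 + \left(-590 + Z\right) = -587 + Z$)
$g{\left(c,H \right)} = - 1448 c + H c$ ($g{\left(c,H \right)} = - 1448 c + c H = - 1448 c + H c$)
$s{\left(1574 \right)} + g{\left(-1643,-645 \right)} = \left(-587 + 1574\right) - 1643 \left(-1448 - 645\right) = 987 - -3438799 = 987 + 3438799 = 3439786$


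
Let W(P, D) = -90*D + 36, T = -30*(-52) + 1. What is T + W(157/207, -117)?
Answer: 12127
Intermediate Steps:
T = 1561 (T = 1560 + 1 = 1561)
W(P, D) = 36 - 90*D
T + W(157/207, -117) = 1561 + (36 - 90*(-117)) = 1561 + (36 + 10530) = 1561 + 10566 = 12127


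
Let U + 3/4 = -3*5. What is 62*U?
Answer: -1953/2 ≈ -976.50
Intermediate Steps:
U = -63/4 (U = -¾ - 3*5 = -¾ - 15 = -63/4 ≈ -15.750)
62*U = 62*(-63/4) = -1953/2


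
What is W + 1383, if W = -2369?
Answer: -986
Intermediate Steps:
W + 1383 = -2369 + 1383 = -986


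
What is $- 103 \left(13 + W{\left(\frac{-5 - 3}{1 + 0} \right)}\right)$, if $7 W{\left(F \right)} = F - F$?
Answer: $-1339$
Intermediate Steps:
$W{\left(F \right)} = 0$ ($W{\left(F \right)} = \frac{F - F}{7} = \frac{1}{7} \cdot 0 = 0$)
$- 103 \left(13 + W{\left(\frac{-5 - 3}{1 + 0} \right)}\right) = - 103 \left(13 + 0\right) = \left(-103\right) 13 = -1339$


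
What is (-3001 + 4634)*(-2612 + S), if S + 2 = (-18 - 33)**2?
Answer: -21229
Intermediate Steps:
S = 2599 (S = -2 + (-18 - 33)**2 = -2 + (-51)**2 = -2 + 2601 = 2599)
(-3001 + 4634)*(-2612 + S) = (-3001 + 4634)*(-2612 + 2599) = 1633*(-13) = -21229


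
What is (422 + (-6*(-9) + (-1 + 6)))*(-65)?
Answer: -31265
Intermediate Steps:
(422 + (-6*(-9) + (-1 + 6)))*(-65) = (422 + (54 + 5))*(-65) = (422 + 59)*(-65) = 481*(-65) = -31265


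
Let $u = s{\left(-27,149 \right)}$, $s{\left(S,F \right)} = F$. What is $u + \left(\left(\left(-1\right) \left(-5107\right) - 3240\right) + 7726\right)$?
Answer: $9742$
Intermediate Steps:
$u = 149$
$u + \left(\left(\left(-1\right) \left(-5107\right) - 3240\right) + 7726\right) = 149 + \left(\left(\left(-1\right) \left(-5107\right) - 3240\right) + 7726\right) = 149 + \left(\left(5107 - 3240\right) + 7726\right) = 149 + \left(1867 + 7726\right) = 149 + 9593 = 9742$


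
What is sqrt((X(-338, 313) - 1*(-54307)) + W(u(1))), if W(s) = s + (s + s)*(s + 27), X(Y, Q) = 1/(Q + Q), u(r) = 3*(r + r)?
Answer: 3*sqrt(2382127190)/626 ≈ 233.90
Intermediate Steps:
u(r) = 6*r (u(r) = 3*(2*r) = 6*r)
X(Y, Q) = 1/(2*Q)
W(s) = s + 2*s*(27 + s) (W(s) = s + (2*s)*(27 + s) = s + 2*s*(27 + s))
sqrt((X(-338, 313) - 1*(-54307)) + W(u(1))) = sqrt(((1/2)/313 - 1*(-54307)) + (6*1)*(55 + 2*(6*1))) = sqrt(((1/2)*(1/313) + 54307) + 6*(55 + 2*6)) = sqrt((1/626 + 54307) + 6*(55 + 12)) = sqrt(33996183/626 + 6*67) = sqrt(33996183/626 + 402) = sqrt(34247835/626) = 3*sqrt(2382127190)/626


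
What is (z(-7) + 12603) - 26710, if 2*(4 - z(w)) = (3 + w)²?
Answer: -14111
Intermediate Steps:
z(w) = 4 - (3 + w)²/2
(z(-7) + 12603) - 26710 = ((4 - (3 - 7)²/2) + 12603) - 26710 = ((4 - ½*(-4)²) + 12603) - 26710 = ((4 - ½*16) + 12603) - 26710 = ((4 - 8) + 12603) - 26710 = (-4 + 12603) - 26710 = 12599 - 26710 = -14111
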